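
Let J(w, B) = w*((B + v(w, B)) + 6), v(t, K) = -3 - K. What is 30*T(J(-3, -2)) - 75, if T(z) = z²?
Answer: 2355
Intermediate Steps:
J(w, B) = 3*w (J(w, B) = w*((B + (-3 - B)) + 6) = w*(-3 + 6) = w*3 = 3*w)
30*T(J(-3, -2)) - 75 = 30*(3*(-3))² - 75 = 30*(-9)² - 75 = 30*81 - 75 = 2430 - 75 = 2355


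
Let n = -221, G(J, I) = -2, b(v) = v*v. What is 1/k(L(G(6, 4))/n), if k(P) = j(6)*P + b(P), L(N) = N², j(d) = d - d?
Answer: 48841/16 ≈ 3052.6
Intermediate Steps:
b(v) = v²
j(d) = 0
k(P) = P² (k(P) = 0*P + P² = 0 + P² = P²)
1/k(L(G(6, 4))/n) = 1/(((-2)²/(-221))²) = 1/((4*(-1/221))²) = 1/((-4/221)²) = 1/(16/48841) = 48841/16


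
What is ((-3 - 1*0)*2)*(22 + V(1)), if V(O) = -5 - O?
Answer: -96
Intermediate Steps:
((-3 - 1*0)*2)*(22 + V(1)) = ((-3 - 1*0)*2)*(22 + (-5 - 1*1)) = ((-3 + 0)*2)*(22 + (-5 - 1)) = (-3*2)*(22 - 6) = -6*16 = -96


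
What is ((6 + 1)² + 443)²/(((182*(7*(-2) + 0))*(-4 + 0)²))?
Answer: -15129/2548 ≈ -5.9376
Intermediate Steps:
((6 + 1)² + 443)²/(((182*(7*(-2) + 0))*(-4 + 0)²)) = (7² + 443)²/(((182*(-14 + 0))*(-4)²)) = (49 + 443)²/(((182*(-14))*16)) = 492²/((-2548*16)) = 242064/(-40768) = 242064*(-1/40768) = -15129/2548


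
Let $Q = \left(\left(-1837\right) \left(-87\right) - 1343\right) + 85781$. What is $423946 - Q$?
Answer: $179689$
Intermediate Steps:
$Q = 244257$ ($Q = \left(159819 - 1343\right) + 85781 = 158476 + 85781 = 244257$)
$423946 - Q = 423946 - 244257 = 179689$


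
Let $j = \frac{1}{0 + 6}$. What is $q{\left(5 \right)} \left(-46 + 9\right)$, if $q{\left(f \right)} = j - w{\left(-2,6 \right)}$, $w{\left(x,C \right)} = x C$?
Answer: $- \frac{2701}{6} \approx -450.17$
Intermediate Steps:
$w{\left(x,C \right)} = C x$
$j = \frac{1}{6} \approx 0.16667$
$q{\left(f \right)} = \frac{73}{6}$ ($q{\left(f \right)} = \frac{1}{6} - 6 \left(-2\right) = \frac{1}{6} - -12 = \frac{1}{6} + 12 = \frac{73}{6}$)
$q{\left(5 \right)} \left(-46 + 9\right) = \frac{73 \left(-46 + 9\right)}{6} = \frac{73}{6} \left(-37\right) = - \frac{2701}{6}$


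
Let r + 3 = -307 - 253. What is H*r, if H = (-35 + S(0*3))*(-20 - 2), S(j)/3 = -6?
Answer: -656458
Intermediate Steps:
S(j) = -18 (S(j) = 3*(-6) = -18)
r = -563 (r = -3 + (-307 - 253) = -3 - 560 = -563)
H = 1166 (H = (-35 - 18)*(-20 - 2) = -53*(-22) = 1166)
H*r = 1166*(-563) = -656458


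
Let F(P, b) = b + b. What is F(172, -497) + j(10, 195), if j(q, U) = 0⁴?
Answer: -994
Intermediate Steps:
F(P, b) = 2*b
j(q, U) = 0
F(172, -497) + j(10, 195) = 2*(-497) + 0 = -994 + 0 = -994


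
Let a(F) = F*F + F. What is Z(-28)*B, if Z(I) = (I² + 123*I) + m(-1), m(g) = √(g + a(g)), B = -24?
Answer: 63840 - 24*I ≈ 63840.0 - 24.0*I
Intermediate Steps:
a(F) = F + F² (a(F) = F² + F = F + F²)
m(g) = √(g + g*(1 + g))
Z(I) = I + I² + 123*I (Z(I) = (I² + 123*I) + √(-(2 - 1)) = (I² + 123*I) + √(-1*1) = (I² + 123*I) + √(-1) = (I² + 123*I) + I = I + I² + 123*I)
Z(-28)*B = (I + (-28)² + 123*(-28))*(-24) = (I + 784 - 3444)*(-24) = (-2660 + I)*(-24) = 63840 - 24*I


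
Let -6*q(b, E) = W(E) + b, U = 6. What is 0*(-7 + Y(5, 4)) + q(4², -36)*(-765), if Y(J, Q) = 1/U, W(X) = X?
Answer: -2550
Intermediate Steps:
Y(J, Q) = ⅙ (Y(J, Q) = 1/6 = ⅙)
q(b, E) = -E/6 - b/6 (q(b, E) = -(E + b)/6 = -E/6 - b/6)
0*(-7 + Y(5, 4)) + q(4², -36)*(-765) = 0*(-7 + ⅙) + (-⅙*(-36) - ⅙*4²)*(-765) = 0*(-41/6) + (6 - ⅙*16)*(-765) = 0 + (6 - 8/3)*(-765) = 0 + (10/3)*(-765) = 0 - 2550 = -2550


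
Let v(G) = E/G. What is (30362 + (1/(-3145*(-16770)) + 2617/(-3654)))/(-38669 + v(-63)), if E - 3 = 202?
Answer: -487597130013317/621069918227200 ≈ -0.78509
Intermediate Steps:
E = 205 (E = 3 + 202 = 205)
v(G) = 205/G
(30362 + (1/(-3145*(-16770)) + 2617/(-3654)))/(-38669 + v(-63)) = (30362 + (1/(-3145*(-16770)) + 2617/(-3654)))/(-38669 + 205/(-63)) = (30362 + (-1/3145*(-1/16770) + 2617*(-1/3654)))/(-38669 + 205*(-1/63)) = (30362 + (1/52741650 - 2617/3654))/(-38669 - 205/63) = (30362 - 11502074533/16059832425)/(-2436352/63) = (487597130013317/16059832425)*(-63/2436352) = -487597130013317/621069918227200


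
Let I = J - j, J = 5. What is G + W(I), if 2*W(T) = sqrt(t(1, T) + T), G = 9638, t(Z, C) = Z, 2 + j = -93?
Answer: 9638 + sqrt(101)/2 ≈ 9643.0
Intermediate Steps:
j = -95 (j = -2 - 93 = -95)
I = 100 (I = 5 - 1*(-95) = 5 + 95 = 100)
W(T) = sqrt(1 + T)/2
G + W(I) = 9638 + sqrt(1 + 100)/2 = 9638 + sqrt(101)/2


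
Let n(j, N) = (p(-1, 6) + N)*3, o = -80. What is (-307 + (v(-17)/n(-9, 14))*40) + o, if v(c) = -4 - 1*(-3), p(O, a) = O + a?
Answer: -22099/57 ≈ -387.70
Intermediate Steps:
n(j, N) = 15 + 3*N (n(j, N) = ((-1 + 6) + N)*3 = (5 + N)*3 = 15 + 3*N)
v(c) = -1 (v(c) = -4 + 3 = -1)
(-307 + (v(-17)/n(-9, 14))*40) + o = (-307 - 1/(15 + 3*14)*40) - 80 = (-307 - 1/(15 + 42)*40) - 80 = (-307 - 1/57*40) - 80 = (-307 - 40/57) - 80 = -17539/57 - 80 = -22099/57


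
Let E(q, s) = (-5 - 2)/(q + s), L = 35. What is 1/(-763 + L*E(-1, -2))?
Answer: -3/2044 ≈ -0.0014677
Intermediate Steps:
E(q, s) = -7/(q + s)
1/(-763 + L*E(-1, -2)) = 1/(-763 + 35*(-7/(-1 - 2))) = 1/(-763 + 35*(-7/(-3))) = 1/(-763 + 35*(-7*(-⅓))) = 1/(-763 + 35*(7/3)) = 1/(-763 + 245/3) = 1/(-2044/3) = -3/2044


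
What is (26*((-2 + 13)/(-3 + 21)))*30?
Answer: 1430/3 ≈ 476.67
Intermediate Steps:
(26*((-2 + 13)/(-3 + 21)))*30 = (26*(11/18))*30 = (143/9)*30 = 1430/3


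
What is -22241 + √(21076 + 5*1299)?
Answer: -22241 + √27571 ≈ -22075.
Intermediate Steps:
-22241 + √(21076 + 5*1299) = -22241 + √(21076 + 6495) = -22241 + √27571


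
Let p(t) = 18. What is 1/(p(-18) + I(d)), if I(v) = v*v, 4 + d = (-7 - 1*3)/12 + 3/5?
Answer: 900/32329 ≈ 0.027839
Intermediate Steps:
d = -127/30 (d = -4 + ((-7 - 1*3)/12 + 3/5) = -4 + ((-7 - 3)*(1/12) + 3*(⅕)) = -4 + (-10*1/12 + ⅗) = -4 + (-⅚ + ⅗) = -4 - 7/30 = -127/30 ≈ -4.2333)
I(v) = v²
1/(p(-18) + I(d)) = 1/(18 + (-127/30)²) = 1/(18 + 16129/900) = 1/(32329/900) = 900/32329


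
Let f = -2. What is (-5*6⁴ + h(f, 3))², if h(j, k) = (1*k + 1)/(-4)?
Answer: 42003361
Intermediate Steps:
h(j, k) = -¼ - k/4 (h(j, k) = (k + 1)*(-¼) = (1 + k)*(-¼) = -¼ - k/4)
(-5*6⁴ + h(f, 3))² = (-5*6⁴ + (-¼ - ¼*3))² = (-5*1296 + (-¼ - ¾))² = (-6480 - 1)² = (-6481)² = 42003361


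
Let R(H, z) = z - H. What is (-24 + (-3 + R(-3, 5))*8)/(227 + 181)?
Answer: 2/51 ≈ 0.039216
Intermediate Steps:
(-24 + (-3 + R(-3, 5))*8)/(227 + 181) = (-24 + (-3 + (5 - 1*(-3)))*8)/(227 + 181) = (-24 + (-3 + (5 + 3))*8)/408 = (-24 + (-3 + 8)*8)*(1/408) = (-24 + 5*8)*(1/408) = (-24 + 40)*(1/408) = 16*(1/408) = 2/51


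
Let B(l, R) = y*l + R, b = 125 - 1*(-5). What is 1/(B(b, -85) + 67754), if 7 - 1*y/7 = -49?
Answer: 1/118629 ≈ 8.4296e-6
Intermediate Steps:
y = 392 (y = 49 - 7*(-49) = 49 + 343 = 392)
b = 130 (b = 125 + 5 = 130)
B(l, R) = R + 392*l (B(l, R) = 392*l + R = R + 392*l)
1/(B(b, -85) + 67754) = 1/((-85 + 392*130) + 67754) = 1/((-85 + 50960) + 67754) = 1/(50875 + 67754) = 1/118629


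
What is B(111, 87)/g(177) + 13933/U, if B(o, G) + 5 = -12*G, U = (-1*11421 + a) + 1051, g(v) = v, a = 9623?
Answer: -1083248/44073 ≈ -24.578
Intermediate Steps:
U = -747 (U = (-1*11421 + 9623) + 1051 = (-11421 + 9623) + 1051 = -1798 + 1051 = -747)
B(o, G) = -5 - 12*G
B(111, 87)/g(177) + 13933/U = (-5 - 12*87)/177 + 13933/(-747) = (-5 - 1044)*(1/177) + 13933*(-1/747) = -1049*1/177 - 13933/747 = -1049/177 - 13933/747 = -1083248/44073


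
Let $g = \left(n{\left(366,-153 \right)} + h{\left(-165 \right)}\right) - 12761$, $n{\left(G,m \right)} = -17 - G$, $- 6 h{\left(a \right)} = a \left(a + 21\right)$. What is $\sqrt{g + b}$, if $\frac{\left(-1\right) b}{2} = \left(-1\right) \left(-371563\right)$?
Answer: $3 i \sqrt{84470} \approx 871.91 i$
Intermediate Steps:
$h{\left(a \right)} = - \frac{a \left(21 + a\right)}{6}$ ($h{\left(a \right)} = - \frac{a \left(a + 21\right)}{6} = - \frac{a \left(21 + a\right)}{6}$)
$b = -743126$ ($b = - 2 \left(\left(-1\right) \left(-371563\right)\right) = \left(-2\right) 371563 = -743126$)
$g = -17104$ ($g = \left(\left(-17 - 366\right) - - \frac{55 \left(21 - 165\right)}{2}\right) - 12761 = \left(\left(-17 - 366\right) - \left(- \frac{55}{2}\right) \left(-144\right)\right) - 12761 = \left(-383 - 3960\right) - 12761 = -4343 - 12761 = -17104$)
$\sqrt{g + b} = \sqrt{-17104 - 743126} = \sqrt{-760230} = 3 i \sqrt{84470}$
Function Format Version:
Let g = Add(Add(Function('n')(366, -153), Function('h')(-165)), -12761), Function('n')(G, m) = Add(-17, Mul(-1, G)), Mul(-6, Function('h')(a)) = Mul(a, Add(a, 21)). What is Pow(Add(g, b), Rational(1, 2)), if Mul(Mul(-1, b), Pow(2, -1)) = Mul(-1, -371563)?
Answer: Mul(3, I, Pow(84470, Rational(1, 2))) ≈ Mul(871.91, I)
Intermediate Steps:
Function('h')(a) = Mul(Rational(-1, 6), a, Add(21, a)) (Function('h')(a) = Mul(Rational(-1, 6), Mul(a, Add(a, 21))) = Mul(Rational(-1, 6), Mul(a, Add(21, a))) = Mul(Rational(-1, 6), a, Add(21, a)))
b = -743126 (b = Mul(-2, Mul(-1, -371563)) = Mul(-2, 371563) = -743126)
g = -17104 (g = Add(Add(Add(-17, Mul(-1, 366)), Mul(Rational(-1, 6), -165, Add(21, -165))), -12761) = Add(Add(Add(-17, -366), Mul(Rational(-1, 6), -165, -144)), -12761) = Add(Add(-383, -3960), -12761) = Add(-4343, -12761) = -17104)
Pow(Add(g, b), Rational(1, 2)) = Pow(Add(-17104, -743126), Rational(1, 2)) = Pow(-760230, Rational(1, 2)) = Mul(3, I, Pow(84470, Rational(1, 2)))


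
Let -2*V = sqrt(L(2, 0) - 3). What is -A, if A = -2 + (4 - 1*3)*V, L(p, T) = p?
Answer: 2 + I/2 ≈ 2.0 + 0.5*I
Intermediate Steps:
V = -I/2 (V = -sqrt(2 - 3)/2 = -I/2 ≈ -0.5*I)
A = -2 - I/2 (A = -2 + (4 - 1*3)*(-I/2) = -2 + (4 - 3)*(-I/2) = -2 + 1*(-I/2) = -2 - I/2 ≈ -2.0 - 0.5*I)
-A = -(-2 - I/2) = 2 + I/2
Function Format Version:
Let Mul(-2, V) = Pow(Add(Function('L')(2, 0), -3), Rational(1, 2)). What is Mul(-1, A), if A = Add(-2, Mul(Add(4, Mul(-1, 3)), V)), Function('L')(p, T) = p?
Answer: Add(2, Mul(Rational(1, 2), I)) ≈ Add(2.0000, Mul(0.50000, I))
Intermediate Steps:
V = Mul(Rational(-1, 2), I) (V = Mul(Rational(-1, 2), Pow(Add(2, -3), Rational(1, 2))) = Mul(Rational(-1, 2), Pow(-1, Rational(1, 2))) = Mul(Rational(-1, 2), I) ≈ Mul(-0.50000, I))
A = Add(-2, Mul(Rational(-1, 2), I)) (A = Add(-2, Mul(Add(4, Mul(-1, 3)), Mul(Rational(-1, 2), I))) = Add(-2, Mul(Add(4, -3), Mul(Rational(-1, 2), I))) = Add(-2, Mul(1, Mul(Rational(-1, 2), I))) = Add(-2, Mul(Rational(-1, 2), I)) ≈ Add(-2.0000, Mul(-0.50000, I)))
Mul(-1, A) = Mul(-1, Add(-2, Mul(Rational(-1, 2), I))) = Add(2, Mul(Rational(1, 2), I))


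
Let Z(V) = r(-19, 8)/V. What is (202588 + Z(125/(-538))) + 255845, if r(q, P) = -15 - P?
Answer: 57316499/125 ≈ 4.5853e+5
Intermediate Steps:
Z(V) = -23/V (Z(V) = (-15 - 1*8)/V = (-15 - 8)/V = -23/V)
(202588 + Z(125/(-538))) + 255845 = (202588 - 23/(125/(-538))) + 255845 = (202588 - 23/(125*(-1/538))) + 255845 = (202588 - 23/(-125/538)) + 255845 = (202588 - 23*(-538/125)) + 255845 = (202588 + 12374/125) + 255845 = 25335874/125 + 255845 = 57316499/125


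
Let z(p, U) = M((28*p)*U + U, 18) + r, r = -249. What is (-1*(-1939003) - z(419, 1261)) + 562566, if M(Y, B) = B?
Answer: 2501800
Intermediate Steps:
z(p, U) = -231 (z(p, U) = 18 - 249 = -231)
(-1*(-1939003) - z(419, 1261)) + 562566 = (-1*(-1939003) - 1*(-231)) + 562566 = (1939003 + 231) + 562566 = 1939234 + 562566 = 2501800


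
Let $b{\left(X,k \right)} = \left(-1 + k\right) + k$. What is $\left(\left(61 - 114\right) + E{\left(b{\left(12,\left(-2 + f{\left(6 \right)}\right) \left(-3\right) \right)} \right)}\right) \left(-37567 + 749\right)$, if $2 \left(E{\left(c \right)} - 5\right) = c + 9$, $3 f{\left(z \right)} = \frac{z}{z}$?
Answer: $1435902$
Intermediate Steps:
$f{\left(z \right)} = \frac{1}{3}$ ($f{\left(z \right)} = \frac{z \frac{1}{z}}{3} = \frac{1}{3} \cdot 1 = \frac{1}{3}$)
$b{\left(X,k \right)} = -1 + 2 k$
$E{\left(c \right)} = \frac{19}{2} + \frac{c}{2}$ ($E{\left(c \right)} = 5 + \frac{c + 9}{2} = 5 + \frac{9 + c}{2} = 5 + \left(\frac{9}{2} + \frac{c}{2}\right) = \frac{19}{2} + \frac{c}{2}$)
$\left(\left(61 - 114\right) + E{\left(b{\left(12,\left(-2 + f{\left(6 \right)}\right) \left(-3\right) \right)} \right)}\right) \left(-37567 + 749\right) = \left(\left(61 - 114\right) + \left(\frac{19}{2} + \frac{-1 + 2 \left(-2 + \frac{1}{3}\right) \left(-3\right)}{2}\right)\right) \left(-37567 + 749\right) = \left(\left(61 - 114\right) + \left(\frac{19}{2} + \frac{-1 + 2 \left(\left(- \frac{5}{3}\right) \left(-3\right)\right)}{2}\right)\right) \left(-36818\right) = \left(-53 + \left(\frac{19}{2} + \frac{-1 + 2 \cdot 5}{2}\right)\right) \left(-36818\right) = \left(-53 + \left(\frac{19}{2} + \frac{-1 + 10}{2}\right)\right) \left(-36818\right) = \left(-53 + \left(\frac{19}{2} + \frac{1}{2} \cdot 9\right)\right) \left(-36818\right) = \left(-53 + \left(\frac{19}{2} + \frac{9}{2}\right)\right) \left(-36818\right) = \left(-53 + 14\right) \left(-36818\right) = \left(-39\right) \left(-36818\right) = 1435902$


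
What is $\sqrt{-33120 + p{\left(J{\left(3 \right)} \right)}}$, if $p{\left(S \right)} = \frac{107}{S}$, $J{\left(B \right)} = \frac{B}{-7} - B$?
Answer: $\frac{i \sqrt{4773774}}{12} \approx 182.07 i$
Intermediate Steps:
$J{\left(B \right)} = - \frac{8 B}{7}$ ($J{\left(B \right)} = B \left(- \frac{1}{7}\right) - B = - \frac{B}{7} - B = - \frac{8 B}{7}$)
$\sqrt{-33120 + p{\left(J{\left(3 \right)} \right)}} = \sqrt{-33120 + \frac{107}{\left(- \frac{8}{7}\right) 3}} = \sqrt{-33120 + \frac{107}{- \frac{24}{7}}} = \sqrt{-33120 + 107 \left(- \frac{7}{24}\right)} = \sqrt{-33120 - \frac{749}{24}} = \sqrt{- \frac{795629}{24}} = \frac{i \sqrt{4773774}}{12}$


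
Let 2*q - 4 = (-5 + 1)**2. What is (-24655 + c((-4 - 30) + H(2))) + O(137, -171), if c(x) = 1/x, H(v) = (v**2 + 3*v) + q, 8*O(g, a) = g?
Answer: -1379725/56 ≈ -24638.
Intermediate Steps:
q = 10 (q = 2 + (-5 + 1)**2/2 = 2 + (1/2)*(-4)**2 = 2 + (1/2)*16 = 2 + 8 = 10)
O(g, a) = g/8
H(v) = 10 + v**2 + 3*v (H(v) = (v**2 + 3*v) + 10 = 10 + v**2 + 3*v)
(-24655 + c((-4 - 30) + H(2))) + O(137, -171) = (-24655 + 1/((-4 - 30) + (10 + 2**2 + 3*2))) + (1/8)*137 = (-24655 + 1/(-34 + (10 + 4 + 6))) + 137/8 = (-24655 + 1/(-34 + 20)) + 137/8 = (-24655 + 1/(-14)) + 137/8 = (-24655 - 1/14) + 137/8 = -345171/14 + 137/8 = -1379725/56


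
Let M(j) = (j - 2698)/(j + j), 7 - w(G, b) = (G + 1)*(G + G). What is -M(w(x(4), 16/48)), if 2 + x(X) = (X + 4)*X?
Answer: -4551/3706 ≈ -1.2280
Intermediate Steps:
x(X) = -2 + X*(4 + X) (x(X) = -2 + (X + 4)*X = -2 + (4 + X)*X = -2 + X*(4 + X))
w(G, b) = 7 - 2*G*(1 + G) (w(G, b) = 7 - (G + 1)*(G + G) = 7 - (1 + G)*2*G = 7 - 2*G*(1 + G))
M(j) = (-2698 + j)/(2*j) (M(j) = (-2698 + j)/((2*j)) = (-2698 + j)*(1/(2*j)) = (-2698 + j)/(2*j))
-M(w(x(4), 16/48)) = -(-2698 + (7 - 2*(-2 + 4² + 4*4) - 2*(-2 + 4² + 4*4)²))/(2*(7 - 2*(-2 + 4² + 4*4) - 2*(-2 + 4² + 4*4)²)) = -(-2698 + (7 - 2*(-2 + 16 + 16) - 2*(-2 + 16 + 16)²))/(2*(7 - 2*(-2 + 16 + 16) - 2*(-2 + 16 + 16)²)) = -(-2698 + (7 - 2*30 - 2*30²))/(2*(7 - 2*30 - 2*30²)) = -(-2698 + (7 - 60 - 2*900))/(2*(7 - 60 - 2*900)) = -(-2698 + (7 - 60 - 1800))/(2*(7 - 60 - 1800)) = -(-2698 - 1853)/(2*(-1853)) = -(-1)*(-4551)/(2*1853) = -1*4551/3706 = -4551/3706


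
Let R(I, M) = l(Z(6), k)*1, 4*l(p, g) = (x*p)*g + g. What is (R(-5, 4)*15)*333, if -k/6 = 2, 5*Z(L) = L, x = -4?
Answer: 56943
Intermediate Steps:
Z(L) = L/5
k = -12 (k = -6*2 = -12)
l(p, g) = g/4 - g*p (l(p, g) = ((-4*p)*g + g)/4 = (-4*g*p + g)/4 = (g - 4*g*p)/4 = g/4 - g*p)
R(I, M) = 57/5 (R(I, M) = -12*(1/4 - 6/5)*1 = -12*(-19/20)*1 = (57/5)*1 = 57/5)
(R(-5, 4)*15)*333 = ((57/5)*15)*333 = 171*333 = 56943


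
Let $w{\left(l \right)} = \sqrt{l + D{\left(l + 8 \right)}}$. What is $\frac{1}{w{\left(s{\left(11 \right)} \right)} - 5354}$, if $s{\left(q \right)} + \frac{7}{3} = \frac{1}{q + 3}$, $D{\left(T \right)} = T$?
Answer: $- \frac{112434}{601971563} - \frac{\sqrt{1533}}{601971563} \approx -0.00018684$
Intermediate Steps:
$s{\left(q \right)} = - \frac{7}{3} + \frac{1}{3 + q}$ ($s{\left(q \right)} = - \frac{7}{3} + \frac{1}{q + 3} = - \frac{7}{3} + \frac{1}{3 + q}$)
$w{\left(l \right)} = \sqrt{8 + 2 l}$ ($w{\left(l \right)} = \sqrt{l + \left(l + 8\right)} = \sqrt{l + \left(8 + l\right)} = \sqrt{8 + 2 l}$)
$\frac{1}{w{\left(s{\left(11 \right)} \right)} - 5354} = \frac{1}{\sqrt{8 + 2 \frac{-18 - 77}{3 \left(3 + 11\right)}} - 5354} = \frac{1}{\sqrt{8 + 2 \frac{-18 - 77}{3 \cdot 14}} - 5354} = \frac{1}{\sqrt{8 + 2 \cdot \frac{1}{3} \cdot \frac{1}{14} \left(-95\right)} - 5354} = \frac{1}{\sqrt{8 + 2 \left(- \frac{95}{42}\right)} - 5354} = \frac{1}{\sqrt{8 - \frac{95}{21}} - 5354} = \frac{1}{\sqrt{\frac{73}{21}} - 5354} = \frac{1}{\frac{\sqrt{1533}}{21} - 5354} = \frac{1}{-5354 + \frac{\sqrt{1533}}{21}}$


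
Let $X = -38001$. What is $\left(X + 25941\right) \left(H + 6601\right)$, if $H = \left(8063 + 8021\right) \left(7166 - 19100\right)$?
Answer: $2314794651300$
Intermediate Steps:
$H = -191946456$ ($H = 16084 \left(-11934\right) = -191946456$)
$\left(X + 25941\right) \left(H + 6601\right) = \left(-38001 + 25941\right) \left(-191946456 + 6601\right) = \left(-12060\right) \left(-191939855\right) = 2314794651300$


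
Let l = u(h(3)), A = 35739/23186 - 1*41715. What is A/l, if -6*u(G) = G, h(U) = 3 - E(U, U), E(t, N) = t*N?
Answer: -967168251/23186 ≈ -41713.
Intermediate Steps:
E(t, N) = N*t
h(U) = 3 - U² (h(U) = 3 - U*U = 3 - U²)
A = -967168251/23186 (A = 35739*(1/23186) - 41715 = 35739/23186 - 41715 = -967168251/23186 ≈ -41713.)
u(G) = -G/6
l = 1 (l = -(3 - 1*3²)/6 = -(3 - 1*9)/6 = -(3 - 9)/6 = -⅙*(-6) = 1)
A/l = -967168251/23186/1 = -967168251/23186*1 = -967168251/23186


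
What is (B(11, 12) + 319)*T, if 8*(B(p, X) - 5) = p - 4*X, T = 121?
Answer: 309155/8 ≈ 38644.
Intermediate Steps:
B(p, X) = 5 - X/2 + p/8 (B(p, X) = 5 + (p - 4*X)/8 = 5 + (-X/2 + p/8) = 5 - X/2 + p/8)
(B(11, 12) + 319)*T = ((5 - ½*12 + (⅛)*11) + 319)*121 = ((5 - 6 + 11/8) + 319)*121 = (3/8 + 319)*121 = (2555/8)*121 = 309155/8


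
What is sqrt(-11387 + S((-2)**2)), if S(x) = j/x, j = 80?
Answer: 3*I*sqrt(1263) ≈ 106.62*I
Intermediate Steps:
S(x) = 80/x
sqrt(-11387 + S((-2)**2)) = sqrt(-11387 + 80/((-2)**2)) = sqrt(-11387 + 80/4) = sqrt(-11387 + 80*(1/4)) = sqrt(-11387 + 20) = sqrt(-11367) = 3*I*sqrt(1263)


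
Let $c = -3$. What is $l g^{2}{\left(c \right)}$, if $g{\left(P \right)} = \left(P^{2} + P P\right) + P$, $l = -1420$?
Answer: $-319500$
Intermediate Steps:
$g{\left(P \right)} = P + 2 P^{2}$ ($g{\left(P \right)} = \left(P^{2} + P^{2}\right) + P = 2 P^{2} + P = P + 2 P^{2}$)
$l g^{2}{\left(c \right)} = - 1420 \left(- 3 \left(1 + 2 \left(-3\right)\right)\right)^{2} = - 1420 \left(- 3 \left(1 - 6\right)\right)^{2} = - 1420 \left(\left(-3\right) \left(-5\right)\right)^{2} = - 1420 \cdot 15^{2} = \left(-1420\right) 225 = -319500$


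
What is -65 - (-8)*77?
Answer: 551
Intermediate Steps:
-65 - (-8)*77 = -65 - 8*(-77) = -65 + 616 = 551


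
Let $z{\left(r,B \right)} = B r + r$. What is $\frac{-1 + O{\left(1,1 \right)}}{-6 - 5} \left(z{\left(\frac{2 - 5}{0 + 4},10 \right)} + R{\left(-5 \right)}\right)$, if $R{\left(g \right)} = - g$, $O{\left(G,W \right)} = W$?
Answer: $0$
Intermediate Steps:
$z{\left(r,B \right)} = r + B r$
$\frac{-1 + O{\left(1,1 \right)}}{-6 - 5} \left(z{\left(\frac{2 - 5}{0 + 4},10 \right)} + R{\left(-5 \right)}\right) = \frac{-1 + 1}{-6 - 5} \left(\frac{2 - 5}{0 + 4} \left(1 + 10\right) - -5\right) = \frac{0}{-11} \left(- \frac{3}{4} \cdot 11 + 5\right) = 0 \left(- \frac{1}{11}\right) \left(\left(-3\right) \frac{1}{4} \cdot 11 + 5\right) = 0 \left(\left(- \frac{3}{4}\right) 11 + 5\right) = 0 \left(- \frac{33}{4} + 5\right) = 0 \left(- \frac{13}{4}\right) = 0$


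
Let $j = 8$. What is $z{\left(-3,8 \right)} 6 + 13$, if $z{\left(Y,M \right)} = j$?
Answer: $61$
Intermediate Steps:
$z{\left(Y,M \right)} = 8$
$z{\left(-3,8 \right)} 6 + 13 = 8 \cdot 6 + 13 = 48 + 13 = 61$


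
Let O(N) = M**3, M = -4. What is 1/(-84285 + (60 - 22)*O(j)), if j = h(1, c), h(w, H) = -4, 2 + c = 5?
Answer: -1/86717 ≈ -1.1532e-5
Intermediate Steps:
c = 3 (c = -2 + 5 = 3)
j = -4
O(N) = -64 (O(N) = (-4)**3 = -64)
1/(-84285 + (60 - 22)*O(j)) = 1/(-84285 + (60 - 22)*(-64)) = 1/(-84285 + 38*(-64)) = 1/(-84285 - 2432) = 1/(-86717) = -1/86717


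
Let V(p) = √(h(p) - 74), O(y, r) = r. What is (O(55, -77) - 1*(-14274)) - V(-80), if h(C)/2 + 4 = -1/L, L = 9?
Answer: 14197 - 2*I*√185/3 ≈ 14197.0 - 9.0676*I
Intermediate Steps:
h(C) = -74/9 (h(C) = -8 + 2*(-1/9) = -8 + 2*(-1*⅑) = -8 + 2*(-⅑) = -8 - 2/9 = -74/9)
V(p) = 2*I*√185/3 (V(p) = √(-74/9 - 74) = √(-740/9) = 2*I*√185/3)
(O(55, -77) - 1*(-14274)) - V(-80) = (-77 - 1*(-14274)) - 2*I*√185/3 = (-77 + 14274) - 2*I*√185/3 = 14197 - 2*I*√185/3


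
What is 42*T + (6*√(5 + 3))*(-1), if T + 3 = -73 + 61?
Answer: -630 - 12*√2 ≈ -646.97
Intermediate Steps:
T = -15 (T = -3 + (-73 + 61) = -3 - 12 = -15)
42*T + (6*√(5 + 3))*(-1) = 42*(-15) + (6*√(5 + 3))*(-1) = -630 + (6*√8)*(-1) = -630 + (6*(2*√2))*(-1) = -630 + (12*√2)*(-1) = -630 - 12*√2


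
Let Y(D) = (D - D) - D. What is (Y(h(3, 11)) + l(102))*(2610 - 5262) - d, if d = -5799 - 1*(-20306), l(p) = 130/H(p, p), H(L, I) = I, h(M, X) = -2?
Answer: -23191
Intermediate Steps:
l(p) = 130/p
Y(D) = -D (Y(D) = 0 - D = -D)
d = 14507 (d = -5799 + 20306 = 14507)
(Y(h(3, 11)) + l(102))*(2610 - 5262) - d = (-1*(-2) + 130/102)*(2610 - 5262) - 1*14507 = (2 + 130*(1/102))*(-2652) - 14507 = (2 + 65/51)*(-2652) - 14507 = (167/51)*(-2652) - 14507 = -8684 - 14507 = -23191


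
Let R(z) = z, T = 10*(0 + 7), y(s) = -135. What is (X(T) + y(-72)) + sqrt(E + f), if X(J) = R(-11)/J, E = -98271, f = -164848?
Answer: -9461/70 + I*sqrt(263119) ≈ -135.16 + 512.95*I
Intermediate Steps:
T = 70 (T = 10*7 = 70)
X(J) = -11/J
(X(T) + y(-72)) + sqrt(E + f) = (-11/70 - 135) + sqrt(-98271 - 164848) = (-11*1/70 - 135) + sqrt(-263119) = (-11/70 - 135) + I*sqrt(263119) = -9461/70 + I*sqrt(263119)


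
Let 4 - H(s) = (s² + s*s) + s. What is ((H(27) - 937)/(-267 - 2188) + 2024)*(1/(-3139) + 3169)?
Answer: 9890467008324/1541249 ≈ 6.4172e+6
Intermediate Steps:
H(s) = 4 - s - 2*s² (H(s) = 4 - ((s² + s*s) + s) = 4 - ((s² + s²) + s) = 4 - (2*s² + s) = 4 - (s + 2*s²) = 4 + (-s - 2*s²) = 4 - s - 2*s²)
((H(27) - 937)/(-267 - 2188) + 2024)*(1/(-3139) + 3169) = (((4 - 1*27 - 2*27²) - 937)/(-267 - 2188) + 2024)*(1/(-3139) + 3169) = (((4 - 27 - 2*729) - 937)/(-2455) + 2024)*(-1/3139 + 3169) = (((4 - 27 - 1458) - 937)*(-1/2455) + 2024)*(9947490/3139) = ((-1481 - 937)*(-1/2455) + 2024)*(9947490/3139) = (-2418*(-1/2455) + 2024)*(9947490/3139) = (2418/2455 + 2024)*(9947490/3139) = (4971338/2455)*(9947490/3139) = 9890467008324/1541249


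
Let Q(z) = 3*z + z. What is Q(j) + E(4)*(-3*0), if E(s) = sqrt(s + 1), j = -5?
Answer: -20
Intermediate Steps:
E(s) = sqrt(1 + s)
Q(z) = 4*z
Q(j) + E(4)*(-3*0) = 4*(-5) + sqrt(1 + 4)*(-3*0) = -20 + sqrt(5)*0 = -20 + 0 = -20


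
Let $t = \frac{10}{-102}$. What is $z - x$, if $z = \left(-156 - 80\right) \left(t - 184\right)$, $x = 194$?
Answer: $\frac{2205910}{51} \approx 43253.0$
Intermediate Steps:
$t = - \frac{5}{51}$ ($t = 10 \left(- \frac{1}{102}\right) = - \frac{5}{51} \approx -0.098039$)
$z = \frac{2215804}{51}$ ($z = \left(-156 - 80\right) \left(- \frac{5}{51} - 184\right) = \left(-236\right) \left(- \frac{9389}{51}\right) = \frac{2215804}{51} \approx 43447.0$)
$z - x = \frac{2215804}{51} - 194 = \frac{2205910}{51}$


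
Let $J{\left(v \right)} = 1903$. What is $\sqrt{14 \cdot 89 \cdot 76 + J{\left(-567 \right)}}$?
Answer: $\sqrt{96599} \approx 310.8$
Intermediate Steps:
$\sqrt{14 \cdot 89 \cdot 76 + J{\left(-567 \right)}} = \sqrt{14 \cdot 89 \cdot 76 + 1903} = \sqrt{1246 \cdot 76 + 1903} = \sqrt{94696 + 1903} = \sqrt{96599}$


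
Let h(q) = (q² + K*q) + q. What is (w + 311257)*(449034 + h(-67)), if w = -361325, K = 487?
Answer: -21069966236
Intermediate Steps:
h(q) = q² + 488*q (h(q) = (q² + 487*q) + q = q² + 488*q)
(w + 311257)*(449034 + h(-67)) = (-361325 + 311257)*(449034 - 67*(488 - 67)) = -50068*(449034 - 67*421) = -50068*(449034 - 28207) = -50068*420827 = -21069966236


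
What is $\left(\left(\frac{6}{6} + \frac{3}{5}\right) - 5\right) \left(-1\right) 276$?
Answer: $\frac{4692}{5} \approx 938.4$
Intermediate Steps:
$\left(\left(\frac{6}{6} + \frac{3}{5}\right) - 5\right) \left(-1\right) 276 = \left(\left(6 \cdot \frac{1}{6} + 3 \cdot \frac{1}{5}\right) - 5\right) \left(-1\right) 276 = \left(\left(1 + \frac{3}{5}\right) - 5\right) \left(-1\right) 276 = \left(\frac{8}{5} - 5\right) \left(-1\right) 276 = \left(- \frac{17}{5}\right) \left(-1\right) 276 = \frac{17}{5} \cdot 276 = \frac{4692}{5}$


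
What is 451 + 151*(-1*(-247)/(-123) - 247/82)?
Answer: -75539/246 ≈ -307.07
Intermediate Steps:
451 + 151*(-1*(-247)/(-123) - 247/82) = 451 + 151*(247*(-1/123) - 247*1/82) = 451 + 151*(-247/123 - 247/82) = 451 + 151*(-1235/246) = 451 - 186485/246 = -75539/246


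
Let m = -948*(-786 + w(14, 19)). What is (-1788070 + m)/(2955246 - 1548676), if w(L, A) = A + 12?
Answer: -107233/140657 ≈ -0.76237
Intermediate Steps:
w(L, A) = 12 + A
m = 715740 (m = -948*(-786 + (12 + 19)) = -948*(-786 + 31) = -948*(-755) = 715740)
(-1788070 + m)/(2955246 - 1548676) = (-1788070 + 715740)/(2955246 - 1548676) = -1072330/1406570 = -1072330*1/1406570 = -107233/140657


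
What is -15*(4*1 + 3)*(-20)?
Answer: 2100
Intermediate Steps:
-15*(4*1 + 3)*(-20) = -15*(4 + 3)*(-20) = -15*7*(-20) = -105*(-20) = 2100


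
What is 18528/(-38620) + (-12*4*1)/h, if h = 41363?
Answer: -192056856/399359765 ≈ -0.48091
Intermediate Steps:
18528/(-38620) + (-12*4*1)/h = 18528/(-38620) + (-12*4*1)/41363 = 18528*(-1/38620) - 48*1*(1/41363) = -4632/9655 - 48*1/41363 = -4632/9655 - 48/41363 = -192056856/399359765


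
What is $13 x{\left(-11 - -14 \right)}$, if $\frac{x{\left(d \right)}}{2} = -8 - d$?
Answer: $-286$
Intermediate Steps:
$x{\left(d \right)} = -16 - 2 d$ ($x{\left(d \right)} = 2 \left(-8 - d\right) = -16 - 2 d$)
$13 x{\left(-11 - -14 \right)} = 13 \left(-16 - 2 \left(-11 - -14\right)\right) = 13 \left(-16 - 2 \left(-11 + 14\right)\right) = 13 \left(-16 - 6\right) = 13 \left(-22\right) = -286$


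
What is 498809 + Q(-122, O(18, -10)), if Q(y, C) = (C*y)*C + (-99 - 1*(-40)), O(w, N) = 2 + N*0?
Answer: 498262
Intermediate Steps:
O(w, N) = 2 (O(w, N) = 2 + 0 = 2)
Q(y, C) = -59 + y*C² (Q(y, C) = y*C² + (-99 + 40) = y*C² - 59 = -59 + y*C²)
498809 + Q(-122, O(18, -10)) = 498809 + (-59 - 122*2²) = 498809 + (-59 - 122*4) = 498809 + (-59 - 488) = 498809 - 547 = 498262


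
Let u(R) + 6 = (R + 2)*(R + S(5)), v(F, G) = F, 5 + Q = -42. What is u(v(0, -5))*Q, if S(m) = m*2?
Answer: -658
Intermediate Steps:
Q = -47 (Q = -5 - 42 = -47)
S(m) = 2*m
u(R) = -6 + (2 + R)*(10 + R) (u(R) = -6 + (R + 2)*(R + 2*5) = -6 + (2 + R)*(R + 10) = -6 + (2 + R)*(10 + R))
u(v(0, -5))*Q = (14 + 0² + 12*0)*(-47) = (14 + 0 + 0)*(-47) = 14*(-47) = -658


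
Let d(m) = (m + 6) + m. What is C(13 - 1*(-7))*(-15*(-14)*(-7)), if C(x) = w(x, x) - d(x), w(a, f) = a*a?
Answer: -520380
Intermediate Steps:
w(a, f) = a**2
d(m) = 6 + 2*m (d(m) = (6 + m) + m = 6 + 2*m)
C(x) = -6 + x**2 - 2*x (C(x) = x**2 - (6 + 2*x) = x**2 + (-6 - 2*x) = -6 + x**2 - 2*x)
C(13 - 1*(-7))*(-15*(-14)*(-7)) = (-6 + (13 - 1*(-7))**2 - 2*(13 - 1*(-7)))*(-15*(-14)*(-7)) = (-6 + (13 + 7)**2 - 2*(13 + 7))*(210*(-7)) = (-6 + 20**2 - 2*20)*(-1470) = (-6 + 400 - 40)*(-1470) = 354*(-1470) = -520380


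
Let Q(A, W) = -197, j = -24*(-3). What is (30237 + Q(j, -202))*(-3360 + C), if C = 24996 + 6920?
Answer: 857822240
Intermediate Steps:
j = 72
C = 31916
(30237 + Q(j, -202))*(-3360 + C) = (30237 - 197)*(-3360 + 31916) = 30040*28556 = 857822240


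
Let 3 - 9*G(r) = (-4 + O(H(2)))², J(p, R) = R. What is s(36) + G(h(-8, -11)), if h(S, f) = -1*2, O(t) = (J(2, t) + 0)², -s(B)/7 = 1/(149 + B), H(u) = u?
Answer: 164/555 ≈ 0.29550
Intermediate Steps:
s(B) = -7/(149 + B)
O(t) = t² (O(t) = (t + 0)² = t²)
h(S, f) = -2
G(r) = ⅓ (G(r) = ⅓ - (-4 + 2²)²/9 = ⅓ - (-4 + 4)²/9 = ⅓ - ⅑*0² = ⅓ - ⅑*0 = ⅓ + 0 = ⅓)
s(36) + G(h(-8, -11)) = -7/(149 + 36) + ⅓ = -7/185 + ⅓ = 164/555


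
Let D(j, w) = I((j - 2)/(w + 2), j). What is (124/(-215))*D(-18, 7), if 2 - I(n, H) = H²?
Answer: 39928/215 ≈ 185.71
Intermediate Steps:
I(n, H) = 2 - H²
D(j, w) = 2 - j²
(124/(-215))*D(-18, 7) = (124/(-215))*(2 - 1*(-18)²) = (124*(-1/215))*(2 - 1*324) = -124*(2 - 324)/215 = -124/215*(-322) = 39928/215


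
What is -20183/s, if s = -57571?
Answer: 20183/57571 ≈ 0.35058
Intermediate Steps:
-20183/s = -20183/(-57571) = -20183*(-1/57571) = 20183/57571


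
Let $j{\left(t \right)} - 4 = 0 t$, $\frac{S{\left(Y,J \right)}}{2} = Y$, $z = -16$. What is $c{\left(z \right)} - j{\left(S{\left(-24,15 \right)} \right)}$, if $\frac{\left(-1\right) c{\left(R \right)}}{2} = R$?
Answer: $28$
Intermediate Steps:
$S{\left(Y,J \right)} = 2 Y$
$c{\left(R \right)} = - 2 R$
$j{\left(t \right)} = 4$ ($j{\left(t \right)} = 4 + 0 t = 4 + 0 = 4$)
$c{\left(z \right)} - j{\left(S{\left(-24,15 \right)} \right)} = \left(-2\right) \left(-16\right) - 4 = 32 - 4 = 28$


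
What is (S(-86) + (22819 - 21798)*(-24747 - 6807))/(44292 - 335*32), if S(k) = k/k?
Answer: -32216633/33572 ≈ -959.63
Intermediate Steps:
S(k) = 1
(S(-86) + (22819 - 21798)*(-24747 - 6807))/(44292 - 335*32) = (1 + (22819 - 21798)*(-24747 - 6807))/(44292 - 335*32) = (1 + 1021*(-31554))/(44292 - 10720) = (1 - 32216634)/33572 = -32216633*1/33572 = -32216633/33572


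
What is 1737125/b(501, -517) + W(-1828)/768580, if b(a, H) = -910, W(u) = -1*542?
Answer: -2567538511/1345015 ≈ -1908.9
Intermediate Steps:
W(u) = -542
1737125/b(501, -517) + W(-1828)/768580 = 1737125/(-910) - 542/768580 = 1737125*(-1/910) - 542*1/768580 = -26725/14 - 271/384290 = -2567538511/1345015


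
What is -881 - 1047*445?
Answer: -466796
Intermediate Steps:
-881 - 1047*445 = -881 - 465915 = -466796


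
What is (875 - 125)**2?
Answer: 562500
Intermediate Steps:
(875 - 125)**2 = 750**2 = 562500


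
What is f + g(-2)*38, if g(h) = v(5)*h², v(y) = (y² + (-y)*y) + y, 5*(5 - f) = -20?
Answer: 769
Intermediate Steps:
f = 9 (f = 5 - ⅕*(-20) = 5 + 4 = 9)
v(y) = y (v(y) = (y² - y²) + y = 0 + y = y)
g(h) = 5*h²
f + g(-2)*38 = 9 + (5*(-2)²)*38 = 9 + (5*4)*38 = 9 + 20*38 = 9 + 760 = 769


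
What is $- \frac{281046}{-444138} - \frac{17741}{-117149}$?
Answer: $\frac{6800618352}{8671720427} \approx 0.78423$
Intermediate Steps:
$- \frac{281046}{-444138} - \frac{17741}{-117149} = \left(-281046\right) \left(- \frac{1}{444138}\right) - - \frac{17741}{117149} = \frac{46841}{74023} + \frac{17741}{117149} = \frac{6800618352}{8671720427}$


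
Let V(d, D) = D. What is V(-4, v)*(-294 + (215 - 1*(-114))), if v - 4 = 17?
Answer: 735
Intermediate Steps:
v = 21 (v = 4 + 17 = 21)
V(-4, v)*(-294 + (215 - 1*(-114))) = 21*(-294 + (215 - 1*(-114))) = 21*(-294 + (215 + 114)) = 21*(-294 + 329) = 21*35 = 735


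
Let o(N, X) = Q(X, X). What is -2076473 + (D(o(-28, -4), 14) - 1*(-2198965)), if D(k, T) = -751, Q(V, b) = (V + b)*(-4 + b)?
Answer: 121741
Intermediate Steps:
Q(V, b) = (-4 + b)*(V + b)
o(N, X) = -8*X + 2*X² (o(N, X) = X² - 4*X - 4*X + X*X = X² - 4*X - 4*X + X² = -8*X + 2*X²)
-2076473 + (D(o(-28, -4), 14) - 1*(-2198965)) = -2076473 + (-751 - 1*(-2198965)) = -2076473 + (-751 + 2198965) = -2076473 + 2198214 = 121741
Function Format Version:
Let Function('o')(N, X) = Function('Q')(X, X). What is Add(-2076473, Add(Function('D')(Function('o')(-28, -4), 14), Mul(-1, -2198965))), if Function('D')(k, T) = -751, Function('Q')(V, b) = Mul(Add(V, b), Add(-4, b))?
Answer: 121741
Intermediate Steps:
Function('Q')(V, b) = Mul(Add(-4, b), Add(V, b))
Function('o')(N, X) = Add(Mul(-8, X), Mul(2, Pow(X, 2))) (Function('o')(N, X) = Add(Pow(X, 2), Mul(-4, X), Mul(-4, X), Mul(X, X)) = Add(Pow(X, 2), Mul(-4, X), Mul(-4, X), Pow(X, 2)) = Add(Mul(-8, X), Mul(2, Pow(X, 2))))
Add(-2076473, Add(Function('D')(Function('o')(-28, -4), 14), Mul(-1, -2198965))) = Add(-2076473, Add(-751, Mul(-1, -2198965))) = Add(-2076473, Add(-751, 2198965)) = Add(-2076473, 2198214) = 121741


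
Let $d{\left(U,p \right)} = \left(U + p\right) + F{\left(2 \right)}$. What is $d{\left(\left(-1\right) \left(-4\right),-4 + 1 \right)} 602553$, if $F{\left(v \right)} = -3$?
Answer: $-1205106$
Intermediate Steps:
$d{\left(U,p \right)} = -3 + U + p$ ($d{\left(U,p \right)} = \left(U + p\right) - 3 = -3 + U + p$)
$d{\left(\left(-1\right) \left(-4\right),-4 + 1 \right)} 602553 = \left(-3 - -4 + \left(-4 + 1\right)\right) 602553 = \left(-3 + 4 - 3\right) 602553 = \left(-2\right) 602553 = -1205106$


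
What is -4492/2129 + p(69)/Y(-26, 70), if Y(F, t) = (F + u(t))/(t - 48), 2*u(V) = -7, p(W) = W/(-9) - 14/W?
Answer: 10859712/2889053 ≈ 3.7589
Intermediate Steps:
p(W) = -14/W - W/9 (p(W) = W*(-1/9) - 14/W = -W/9 - 14/W = -14/W - W/9)
u(V) = -7/2 (u(V) = (1/2)*(-7) = -7/2)
Y(F, t) = (-7/2 + F)/(-48 + t) (Y(F, t) = (F - 7/2)/(t - 48) = (-7/2 + F)/(-48 + t))
-4492/2129 + p(69)/Y(-26, 70) = -4492/2129 + (-14/69 - 1/9*69)/(((-7/2 - 26)/(-48 + 70))) = -4492*1/2129 + (-14*1/69 - 23/3)/((-59/2/22)) = -4492/2129 + (-14/69 - 23/3)/(((1/22)*(-59/2))) = -4492/2129 - 181/(23*(-59/44)) = -4492/2129 - 181/23*(-44/59) = -4492/2129 + 7964/1357 = 10859712/2889053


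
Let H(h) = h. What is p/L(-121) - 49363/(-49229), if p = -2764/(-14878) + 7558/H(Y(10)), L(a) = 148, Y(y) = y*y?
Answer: 4104690478349/2709987529400 ≈ 1.5147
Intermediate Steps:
Y(y) = y²
p = 28181081/371950 (p = -2764/(-14878) + 7558/(10²) = -2764*(-1/14878) + 7558/100 = 1382/7439 + 7558*(1/100) = 1382/7439 + 3779/50 = 28181081/371950 ≈ 75.766)
p/L(-121) - 49363/(-49229) = (28181081/371950)/148 - 49363/(-49229) = (28181081/371950)*(1/148) - 49363*(-1/49229) = 28181081/55048600 + 49363/49229 = 4104690478349/2709987529400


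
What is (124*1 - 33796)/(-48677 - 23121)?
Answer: 16836/35899 ≈ 0.46898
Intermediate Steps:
(124*1 - 33796)/(-48677 - 23121) = (124 - 33796)/(-71798) = -33672*(-1/71798) = 16836/35899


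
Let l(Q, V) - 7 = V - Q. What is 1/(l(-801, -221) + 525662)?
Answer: 1/526249 ≈ 1.9002e-6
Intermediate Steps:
l(Q, V) = 7 + V - Q (l(Q, V) = 7 + (V - Q) = 7 + V - Q)
1/(l(-801, -221) + 525662) = 1/((7 - 221 - 1*(-801)) + 525662) = 1/((7 - 221 + 801) + 525662) = 1/(587 + 525662) = 1/526249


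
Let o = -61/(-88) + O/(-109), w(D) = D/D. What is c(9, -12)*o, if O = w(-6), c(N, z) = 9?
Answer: 59049/9592 ≈ 6.1561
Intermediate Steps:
w(D) = 1
O = 1
o = 6561/9592 (o = -61/(-88) + 1/(-109) = -61*(-1/88) + 1*(-1/109) = 61/88 - 1/109 = 6561/9592 ≈ 0.68401)
c(9, -12)*o = 9*(6561/9592) = 59049/9592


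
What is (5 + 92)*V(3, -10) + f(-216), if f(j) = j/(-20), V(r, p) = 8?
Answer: 3934/5 ≈ 786.80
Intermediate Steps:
f(j) = -j/20 (f(j) = j*(-1/20) = -j/20)
(5 + 92)*V(3, -10) + f(-216) = (5 + 92)*8 - 1/20*(-216) = 97*8 + 54/5 = 776 + 54/5 = 3934/5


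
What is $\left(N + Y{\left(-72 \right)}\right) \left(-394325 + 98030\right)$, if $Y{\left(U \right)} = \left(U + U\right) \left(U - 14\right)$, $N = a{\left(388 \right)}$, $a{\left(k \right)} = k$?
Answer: $-3784279740$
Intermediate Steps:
$N = 388$
$Y{\left(U \right)} = 2 U \left(-14 + U\right)$
$\left(N + Y{\left(-72 \right)}\right) \left(-394325 + 98030\right) = \left(388 + 2 \left(-72\right) \left(-14 - 72\right)\right) \left(-394325 + 98030\right) = \left(388 + 2 \left(-72\right) \left(-86\right)\right) \left(-296295\right) = \left(388 + 12384\right) \left(-296295\right) = 12772 \left(-296295\right) = -3784279740$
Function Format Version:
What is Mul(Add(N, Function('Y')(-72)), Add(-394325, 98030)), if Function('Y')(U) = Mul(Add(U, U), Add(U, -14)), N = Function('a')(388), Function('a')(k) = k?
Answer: -3784279740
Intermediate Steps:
N = 388
Function('Y')(U) = Mul(2, U, Add(-14, U)) (Function('Y')(U) = Mul(Mul(2, U), Add(-14, U)) = Mul(2, U, Add(-14, U)))
Mul(Add(N, Function('Y')(-72)), Add(-394325, 98030)) = Mul(Add(388, Mul(2, -72, Add(-14, -72))), Add(-394325, 98030)) = Mul(Add(388, Mul(2, -72, -86)), -296295) = Mul(Add(388, 12384), -296295) = Mul(12772, -296295) = -3784279740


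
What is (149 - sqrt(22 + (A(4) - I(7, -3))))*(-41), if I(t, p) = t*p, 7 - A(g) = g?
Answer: -6109 + 41*sqrt(46) ≈ -5830.9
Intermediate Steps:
A(g) = 7 - g
I(t, p) = p*t
(149 - sqrt(22 + (A(4) - I(7, -3))))*(-41) = (149 - sqrt(22 + ((7 - 1*4) - (-3)*7)))*(-41) = (149 - sqrt(22 + ((7 - 4) - 1*(-21))))*(-41) = (149 - sqrt(22 + (3 + 21)))*(-41) = (149 - sqrt(22 + 24))*(-41) = (149 - sqrt(46))*(-41) = -6109 + 41*sqrt(46)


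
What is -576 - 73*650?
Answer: -48026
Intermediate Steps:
-576 - 73*650 = -576 - 47450 = -48026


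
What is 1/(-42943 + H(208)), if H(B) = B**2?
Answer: 1/321 ≈ 0.0031153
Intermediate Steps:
1/(-42943 + H(208)) = 1/(-42943 + 208**2) = 1/(-42943 + 43264) = 1/321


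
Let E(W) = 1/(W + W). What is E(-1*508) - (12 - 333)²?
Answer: -104689657/1016 ≈ -1.0304e+5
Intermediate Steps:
E(W) = 1/(2*W)
E(-1*508) - (12 - 333)² = 1/(2*((-1*508))) - (12 - 333)² = (½)/(-508) - 1*(-321)² = (½)*(-1/508) - 1*103041 = -1/1016 - 103041 = -104689657/1016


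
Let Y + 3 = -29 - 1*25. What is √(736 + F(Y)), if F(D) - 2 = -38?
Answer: 10*√7 ≈ 26.458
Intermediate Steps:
Y = -57 (Y = -3 + (-29 - 1*25) = -3 + (-29 - 25) = -3 - 54 = -57)
F(D) = -36 (F(D) = 2 - 38 = -36)
√(736 + F(Y)) = √(736 - 36) = √700 = 10*√7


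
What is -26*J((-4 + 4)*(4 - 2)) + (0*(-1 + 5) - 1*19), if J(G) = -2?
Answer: 33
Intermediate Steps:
-26*J((-4 + 4)*(4 - 2)) + (0*(-1 + 5) - 1*19) = -26*(-2) + (0*(-1 + 5) - 1*19) = 52 + (0*4 - 19) = 52 + (0 - 19) = 52 - 19 = 33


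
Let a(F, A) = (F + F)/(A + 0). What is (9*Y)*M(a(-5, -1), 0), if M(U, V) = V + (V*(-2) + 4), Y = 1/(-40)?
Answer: -9/10 ≈ -0.90000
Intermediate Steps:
Y = -1/40 ≈ -0.025000
a(F, A) = 2*F/A (a(F, A) = (2*F)/A = 2*F/A)
M(U, V) = 4 - V (M(U, V) = V + (-2*V + 4) = V + (4 - 2*V) = 4 - V)
(9*Y)*M(a(-5, -1), 0) = (9*(-1/40))*(4 - 1*0) = -9*(4 + 0)/40 = -9/40*4 = -9/10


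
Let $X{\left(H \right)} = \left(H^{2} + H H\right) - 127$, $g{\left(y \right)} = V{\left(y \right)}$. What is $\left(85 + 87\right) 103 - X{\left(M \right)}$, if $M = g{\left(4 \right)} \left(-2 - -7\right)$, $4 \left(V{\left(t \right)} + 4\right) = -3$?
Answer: $\frac{133719}{8} \approx 16715.0$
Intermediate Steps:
$V{\left(t \right)} = - \frac{19}{4}$ ($V{\left(t \right)} = -4 + \frac{1}{4} \left(-3\right) = -4 - \frac{3}{4} = - \frac{19}{4}$)
$g{\left(y \right)} = - \frac{19}{4}$
$M = - \frac{95}{4}$ ($M = - \frac{19 \left(-2 - -7\right)}{4} = - \frac{19 \left(-2 + 7\right)}{4} = \left(- \frac{19}{4}\right) 5 = - \frac{95}{4} \approx -23.75$)
$X{\left(H \right)} = -127 + 2 H^{2}$ ($X{\left(H \right)} = \left(H^{2} + H^{2}\right) - 127 = 2 H^{2} - 127 = -127 + 2 H^{2}$)
$\left(85 + 87\right) 103 - X{\left(M \right)} = \left(85 + 87\right) 103 - \left(-127 + 2 \left(- \frac{95}{4}\right)^{2}\right) = 172 \cdot 103 - \left(-127 + 2 \cdot \frac{9025}{16}\right) = 17716 - \left(-127 + \frac{9025}{8}\right) = 17716 - \frac{8009}{8} = \frac{133719}{8}$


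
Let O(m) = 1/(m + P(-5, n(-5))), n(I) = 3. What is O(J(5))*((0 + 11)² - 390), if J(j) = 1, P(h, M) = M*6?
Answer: -269/19 ≈ -14.158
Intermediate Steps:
P(h, M) = 6*M
O(m) = 1/(18 + m) (O(m) = 1/(m + 6*3) = 1/(m + 18) = 1/(18 + m))
O(J(5))*((0 + 11)² - 390) = ((0 + 11)² - 390)/(18 + 1) = (11² - 390)/19 = (121 - 390)/19 = (1/19)*(-269) = -269/19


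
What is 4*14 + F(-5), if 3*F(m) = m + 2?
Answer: 55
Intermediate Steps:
F(m) = 2/3 + m/3 (F(m) = (m + 2)/3 = (2 + m)/3 = 2/3 + m/3)
4*14 + F(-5) = 4*14 + (2/3 + (1/3)*(-5)) = 56 + (2/3 - 5/3) = 56 - 1 = 55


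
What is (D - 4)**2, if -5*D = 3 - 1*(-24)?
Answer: 2209/25 ≈ 88.360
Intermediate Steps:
D = -27/5 (D = -(3 - 1*(-24))/5 = -(3 + 24)/5 = -1/5*27 = -27/5 ≈ -5.4000)
(D - 4)**2 = (-27/5 - 4)**2 = (-47/5)**2 = 2209/25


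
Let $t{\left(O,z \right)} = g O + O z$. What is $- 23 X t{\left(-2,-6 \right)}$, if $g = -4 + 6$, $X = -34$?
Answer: $6256$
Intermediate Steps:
$g = 2$
$t{\left(O,z \right)} = 2 O + O z$
$- 23 X t{\left(-2,-6 \right)} = \left(-23\right) \left(-34\right) \left(- 2 \left(2 - 6\right)\right) = 782 \left(\left(-2\right) \left(-4\right)\right) = 782 \cdot 8 = 6256$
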